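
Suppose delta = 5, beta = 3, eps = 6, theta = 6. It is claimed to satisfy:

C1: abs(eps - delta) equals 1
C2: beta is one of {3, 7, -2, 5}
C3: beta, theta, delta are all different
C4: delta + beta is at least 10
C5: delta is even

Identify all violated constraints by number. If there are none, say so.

Violated: 4 and 5.

C1: abs(6 - 5) = 1 — holds.
C2: beta = 3 is in {3, 7, -2, 5} — holds.
C3: values 3, 6, 5 are pairwise distinct — holds.
C4: delta + beta = 5 + 3 = 8; 8 < 10, bound 10 not met — fails.
C5: delta = 5 is odd — fails.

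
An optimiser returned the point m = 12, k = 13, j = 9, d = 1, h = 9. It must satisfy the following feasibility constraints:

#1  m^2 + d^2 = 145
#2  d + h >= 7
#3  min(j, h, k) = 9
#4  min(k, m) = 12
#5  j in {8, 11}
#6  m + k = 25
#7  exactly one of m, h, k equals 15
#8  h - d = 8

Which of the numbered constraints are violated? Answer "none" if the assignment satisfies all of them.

No — constraints 5 and 7 are not satisfied.

#1 m^2 + d^2 = 12^2 + 1^2 = 144 + 1 = 145  OK
#2 d + h = 1 + 9 = 10; 10 ≥ 7  OK
#3 min(9, 9, 13) = 9  OK
#4 min(13, 12) = 12  OK
#5 j = 9 is not in {8, 11}  FAIL
#6 m + k = 12 + 13 = 25  OK
#7 m=12, h=9, k=13; 0 of them equal 15, not exactly one  FAIL
#8 h - d = 9 - 1 = 8  OK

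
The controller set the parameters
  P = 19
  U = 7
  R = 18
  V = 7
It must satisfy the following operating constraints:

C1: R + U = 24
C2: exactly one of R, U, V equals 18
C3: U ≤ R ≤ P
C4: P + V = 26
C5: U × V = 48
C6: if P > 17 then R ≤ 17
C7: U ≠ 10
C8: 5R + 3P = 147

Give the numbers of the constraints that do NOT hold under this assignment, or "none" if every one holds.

C1: R + U = 18 + 7 = 25, not 24 — does not hold.
C2: R=18, U=7, V=7; 1 of them equals 18 — holds.
C3: values 7 ≤ 18 ≤ 19 — holds.
C4: P + V = 19 + 7 = 26 — holds.
C5: U × V = 7 × 7 = 49, not 48 — does not hold.
C6: P = 19 > 17, so we need R ≤ 17; but R = 18 > 17 — does not hold.
C7: U = 7, and 7 ≠ 10 — holds.
C8: 5R + 3P = 5(18) + 3(19) = 147 — holds.

Constraints 1, 5, 6 do not hold.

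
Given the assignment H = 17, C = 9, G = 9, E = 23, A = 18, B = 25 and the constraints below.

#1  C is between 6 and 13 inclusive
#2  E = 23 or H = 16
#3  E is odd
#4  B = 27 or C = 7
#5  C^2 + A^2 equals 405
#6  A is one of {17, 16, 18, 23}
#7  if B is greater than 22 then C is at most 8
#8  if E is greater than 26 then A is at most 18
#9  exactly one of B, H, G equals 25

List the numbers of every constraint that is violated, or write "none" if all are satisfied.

Violated: 4, 7.

#1 C = 9 lies in [6, 13]  ✓
#2 E = 23 = 23 (first disjunct)  ✓
#3 E = 23 is odd  ✓
#4 B = 25 ≠ 27 and C = 9 ≠ 7; both disjuncts false  ✗
#5 C^2 + A^2 = 9^2 + 18^2 = 81 + 324 = 405  ✓
#6 A = 18 is in {17, 16, 18, 23}  ✓
#7 B = 25 > 22, so we need C ≤ 8; but C = 9 > 8  ✗
#8 E = 23, not > 26; antecedent false, conditional vacuously true  ✓
#9 B=25, H=17, G=9; 1 of them equals 25  ✓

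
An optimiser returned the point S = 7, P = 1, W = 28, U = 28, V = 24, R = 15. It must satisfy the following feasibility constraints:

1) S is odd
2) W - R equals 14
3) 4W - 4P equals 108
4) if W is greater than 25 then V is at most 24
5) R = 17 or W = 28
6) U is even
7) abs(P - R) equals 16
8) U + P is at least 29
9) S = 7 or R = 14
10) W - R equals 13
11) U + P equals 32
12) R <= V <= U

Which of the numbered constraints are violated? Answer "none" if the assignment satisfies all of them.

Constraints 2, 7, and 11 are violated.

1) S = 7 is odd — satisfied.
2) W - R = 28 - 15 = 13, not 14 — violated.
3) 4W - 4P = 4(28) - 4(1) = 108 — satisfied.
4) W = 28 > 25, so we need V ≤ 24; V = 24 ≤ 24 — satisfied.
5) R = 15 ≠ 17, but W = 28 = 28 (second disjunct) — satisfied.
6) U = 28 is even — satisfied.
7) abs(1 - 15) = 14, not 16 — violated.
8) U + P = 28 + 1 = 29; 29 ≥ 29 — satisfied.
9) S = 7 = 7 (first disjunct) — satisfied.
10) W - R = 28 - 15 = 13 — satisfied.
11) U + P = 28 + 1 = 29, not 32 — violated.
12) values 15 <= 24 <= 28 — satisfied.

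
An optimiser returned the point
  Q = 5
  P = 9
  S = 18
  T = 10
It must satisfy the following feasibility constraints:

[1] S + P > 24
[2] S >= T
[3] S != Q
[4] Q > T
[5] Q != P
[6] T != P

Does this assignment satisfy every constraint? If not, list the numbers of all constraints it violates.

[1] S + P = 18 + 9 = 27; 27 > 24  OK
[2] S = 18, T = 10; 18 ≥ 10  OK
[3] S = 18, Q = 5; distinct  OK
[4] Q = 5, T = 10; 5 ≤ 10 (want >)  FAIL
[5] Q = 5, P = 9; distinct  OK
[6] T = 10, P = 9; distinct  OK

The assignment fails constraint 4.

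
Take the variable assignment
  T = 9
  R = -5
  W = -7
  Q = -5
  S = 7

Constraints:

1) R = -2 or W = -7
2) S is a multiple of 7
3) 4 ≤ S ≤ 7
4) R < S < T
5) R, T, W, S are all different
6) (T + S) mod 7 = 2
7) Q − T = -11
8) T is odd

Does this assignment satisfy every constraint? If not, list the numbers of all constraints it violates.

1) R = -5 ≠ -2, but W = -7 = -7 (second disjunct) — holds.
2) 7 / 7 = 1, so 7 divides 7 — holds.
3) S = 7 lies in [4, 7] — holds.
4) values -5 < 7 < 9 — holds.
5) values -5, 9, -7, 7 are pairwise distinct — holds.
6) T + S = 16; 16 mod 7 = 2 — holds.
7) Q − T = -5 − 9 = -14, not -11 — fails.
8) T = 9 is odd — holds.

Constraint 7 does not hold.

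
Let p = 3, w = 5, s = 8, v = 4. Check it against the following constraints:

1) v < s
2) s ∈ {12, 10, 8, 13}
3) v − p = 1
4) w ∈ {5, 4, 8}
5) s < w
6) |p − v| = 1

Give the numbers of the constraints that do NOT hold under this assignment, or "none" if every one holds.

1) v = 4, s = 8; 4 < 8 — OK.
2) s = 8 is in {12, 10, 8, 13} — OK.
3) v − p = 4 − 3 = 1 — OK.
4) w = 5 is in {5, 4, 8} — OK.
5) s = 8, w = 5; 8 ≥ 5 (want <) — violated.
6) |3 − 4| = 1 — OK.

No — constraint 5 is not satisfied.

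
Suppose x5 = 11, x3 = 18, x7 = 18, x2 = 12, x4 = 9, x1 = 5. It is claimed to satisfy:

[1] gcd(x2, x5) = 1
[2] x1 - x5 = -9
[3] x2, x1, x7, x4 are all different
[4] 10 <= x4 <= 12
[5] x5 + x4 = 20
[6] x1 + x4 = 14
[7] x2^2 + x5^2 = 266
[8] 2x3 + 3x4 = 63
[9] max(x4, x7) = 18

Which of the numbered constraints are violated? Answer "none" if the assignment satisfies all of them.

[1] gcd(12, 11) = 1  ✔
[2] x1 - x5 = 5 - 11 = -6, not -9  ✘
[3] values 12, 5, 18, 9 are pairwise distinct  ✔
[4] x4 = 9 is outside [10, 12]  ✘
[5] x5 + x4 = 11 + 9 = 20  ✔
[6] x1 + x4 = 5 + 9 = 14  ✔
[7] x2^2 + x5^2 = 12^2 + 11^2 = 144 + 121 = 265, not 266  ✘
[8] 2x3 + 3x4 = 2(18) + 3(9) = 63  ✔
[9] max(9, 18) = 18  ✔

Constraints 2, 4, 7 do not hold.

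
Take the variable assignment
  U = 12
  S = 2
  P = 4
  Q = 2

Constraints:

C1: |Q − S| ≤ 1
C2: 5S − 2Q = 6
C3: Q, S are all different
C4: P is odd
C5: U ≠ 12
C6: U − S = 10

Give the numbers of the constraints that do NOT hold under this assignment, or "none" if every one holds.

Constraints 3, 4, and 5 do not hold.

C1: |2 − 2| = 0; 0 ≤ 1 — holds.
C2: 5S − 2Q = 5(2) − 2(2) = 6 — holds.
C3: Q = S = 2, not all different — fails.
C4: P = 4 is even — fails.
C5: U = 12, but 12 is required to differ — fails.
C6: U − S = 12 − 2 = 10 — holds.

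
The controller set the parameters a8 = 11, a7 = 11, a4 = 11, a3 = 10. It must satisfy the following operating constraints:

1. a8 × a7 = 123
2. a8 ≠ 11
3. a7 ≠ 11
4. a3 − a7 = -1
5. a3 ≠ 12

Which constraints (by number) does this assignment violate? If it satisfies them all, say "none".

Violated: 1, 2, and 3.

1. a8 × a7 = 11 × 11 = 121, not 123 — fails.
2. a8 = 11, but 11 is required to differ — fails.
3. a7 = 11, but 11 is required to differ — fails.
4. a3 − a7 = 10 − 11 = -1 — holds.
5. a3 = 10, and 10 ≠ 12 — holds.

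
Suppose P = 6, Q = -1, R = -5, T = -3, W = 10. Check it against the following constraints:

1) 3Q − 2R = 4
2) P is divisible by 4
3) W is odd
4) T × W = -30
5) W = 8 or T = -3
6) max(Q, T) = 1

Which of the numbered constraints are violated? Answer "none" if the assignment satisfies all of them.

Constraints 1, 2, 3, 6 do not hold.

1) 3Q − 2R = 3(-1) − 2(-5) = 7, not 4  FAIL
2) 6 = 4×1 + 2, so 4 does not divide 6  FAIL
3) W = 10 is even  FAIL
4) T × W = -3 × 10 = -30  OK
5) W = 10 ≠ 8, but T = -3 = -3 (second disjunct)  OK
6) max(-1, -3) = -1, not 1  FAIL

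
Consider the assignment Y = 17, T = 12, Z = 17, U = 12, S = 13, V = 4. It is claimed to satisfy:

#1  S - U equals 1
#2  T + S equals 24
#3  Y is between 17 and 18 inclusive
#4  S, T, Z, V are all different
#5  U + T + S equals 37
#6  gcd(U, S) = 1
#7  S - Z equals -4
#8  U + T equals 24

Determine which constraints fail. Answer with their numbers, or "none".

Violated: 2.

#1 S - U = 13 - 12 = 1 — satisfied.
#2 T + S = 12 + 13 = 25, not 24 — violated.
#3 Y = 17 lies in [17, 18] — satisfied.
#4 values 13, 12, 17, 4 are pairwise distinct — satisfied.
#5 U + T + S = 12 + 12 + 13 = 37 — satisfied.
#6 gcd(12, 13) = 1 — satisfied.
#7 S - Z = 13 - 17 = -4 — satisfied.
#8 U + T = 12 + 12 = 24 — satisfied.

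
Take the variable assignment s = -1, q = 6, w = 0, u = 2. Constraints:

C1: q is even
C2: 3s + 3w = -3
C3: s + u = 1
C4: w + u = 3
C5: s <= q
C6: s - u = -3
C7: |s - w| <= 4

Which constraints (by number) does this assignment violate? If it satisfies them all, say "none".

C1: q = 6 is even — OK.
C2: 3s + 3w = 3(-1) + 3(0) = -3 — OK.
C3: s + u = -1 + 2 = 1 — OK.
C4: w + u = 0 + 2 = 2, not 3 — violated.
C5: s = -1, q = 6; -1 ≤ 6 — OK.
C6: s - u = -1 - 2 = -3 — OK.
C7: |-1 - 0| = 1; 1 ≤ 4 — OK.

Constraint 4 does not hold.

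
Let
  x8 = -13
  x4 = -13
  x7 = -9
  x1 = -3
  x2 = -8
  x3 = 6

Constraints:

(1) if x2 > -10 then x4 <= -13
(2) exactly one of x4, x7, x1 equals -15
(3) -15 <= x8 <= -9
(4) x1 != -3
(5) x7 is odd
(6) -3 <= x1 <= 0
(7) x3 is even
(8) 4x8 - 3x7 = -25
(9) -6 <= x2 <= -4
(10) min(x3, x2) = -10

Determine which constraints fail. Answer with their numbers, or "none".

The assignment fails constraints 2, 4, 9, 10.

(1) x2 = -8 > -10, so we need x4 ≤ -13; x4 = -13 ≤ -13 — holds.
(2) x4=-13, x7=-9, x1=-3; 0 of them equal -15, not exactly one — fails.
(3) x8 = -13 lies in [-15, -9] — holds.
(4) x1 = -3, but -3 is required to differ — fails.
(5) x7 = -9 is odd — holds.
(6) x1 = -3 lies in [-3, 0] — holds.
(7) x3 = 6 is even — holds.
(8) 4x8 - 3x7 = 4(-13) - 3(-9) = -25 — holds.
(9) x2 = -8 is outside [-6, -4] — fails.
(10) min(6, -8) = -8, not -10 — fails.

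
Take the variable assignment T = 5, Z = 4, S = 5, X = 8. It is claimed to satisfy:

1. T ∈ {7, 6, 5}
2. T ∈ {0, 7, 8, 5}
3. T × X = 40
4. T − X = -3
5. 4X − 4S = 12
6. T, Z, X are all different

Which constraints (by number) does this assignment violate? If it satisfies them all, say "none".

Yes — all constraints hold.

1. T = 5 is in {7, 6, 5} — OK.
2. T = 5 is in {0, 7, 8, 5} — OK.
3. T × X = 5 × 8 = 40 — OK.
4. T − X = 5 − 8 = -3 — OK.
5. 4X − 4S = 4(8) − 4(5) = 12 — OK.
6. values 5, 4, 8 are pairwise distinct — OK.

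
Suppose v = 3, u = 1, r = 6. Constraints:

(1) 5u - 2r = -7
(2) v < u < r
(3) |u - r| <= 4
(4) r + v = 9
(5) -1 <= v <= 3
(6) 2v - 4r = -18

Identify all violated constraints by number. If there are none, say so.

(1) 5u - 2r = 5(1) - 2(6) = -7 — holds.
(2) values 3, 1, 6; v = 3 is not < u = 1 — does not hold.
(3) |1 - 6| = 5; 5 > 4, exceeds bound 4 — does not hold.
(4) r + v = 6 + 3 = 9 — holds.
(5) v = 3 lies in [-1, 3] — holds.
(6) 2v - 4r = 2(3) - 4(6) = -18 — holds.

No — constraints 2 and 3 are not satisfied.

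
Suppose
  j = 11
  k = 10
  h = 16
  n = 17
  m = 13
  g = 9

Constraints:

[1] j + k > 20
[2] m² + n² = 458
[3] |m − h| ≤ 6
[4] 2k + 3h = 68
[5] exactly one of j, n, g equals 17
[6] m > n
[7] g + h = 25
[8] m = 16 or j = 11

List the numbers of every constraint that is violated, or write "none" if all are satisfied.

Constraint 6 does not hold.

[1] j + k = 11 + 10 = 21; 21 > 20  OK
[2] m² + n² = 13² + 17² = 169 + 289 = 458  OK
[3] |13 − 16| = 3; 3 ≤ 6  OK
[4] 2k + 3h = 2(10) + 3(16) = 68  OK
[5] j=11, n=17, g=9; 1 of them equals 17  OK
[6] m = 13, n = 17; 13 ≤ 17 (want >)  FAIL
[7] g + h = 9 + 16 = 25  OK
[8] m = 13 ≠ 16, but j = 11 = 11 (second disjunct)  OK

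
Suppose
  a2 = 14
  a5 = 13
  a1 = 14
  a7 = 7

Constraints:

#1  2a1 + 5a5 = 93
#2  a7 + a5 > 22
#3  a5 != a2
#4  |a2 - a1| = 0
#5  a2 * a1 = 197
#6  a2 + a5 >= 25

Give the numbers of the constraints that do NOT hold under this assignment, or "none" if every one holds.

Constraints 2 and 5 do not hold.

#1 2a1 + 5a5 = 2(14) + 5(13) = 93 — OK.
#2 a7 + a5 = 7 + 13 = 20; 20 ≤ 22, bound 22 not met — violated.
#3 a5 = 13, a2 = 14; distinct — OK.
#4 |14 - 14| = 0 — OK.
#5 a2 * a1 = 14 * 14 = 196, not 197 — violated.
#6 a2 + a5 = 14 + 13 = 27; 27 ≥ 25 — OK.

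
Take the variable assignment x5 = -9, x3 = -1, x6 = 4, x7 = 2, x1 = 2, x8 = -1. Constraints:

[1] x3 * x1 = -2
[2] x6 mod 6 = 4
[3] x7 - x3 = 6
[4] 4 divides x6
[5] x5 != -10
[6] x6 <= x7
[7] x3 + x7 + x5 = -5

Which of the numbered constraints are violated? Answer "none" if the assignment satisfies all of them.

Violated: 3, 6, 7.

[1] x3 * x1 = -1 * 2 = -2  yes
[2] 4 mod 6 = 4  yes
[3] x7 - x3 = 2 - (-1) = 3, not 6  no
[4] 4 / 4 = 1, so 4 divides 4  yes
[5] x5 = -9, and -9 ≠ -10  yes
[6] x6 = 4, x7 = 2; 4 > 2 (want ≤)  no
[7] x3 + x7 + x5 = -1 + 2 + (-9) = -8, not -5  no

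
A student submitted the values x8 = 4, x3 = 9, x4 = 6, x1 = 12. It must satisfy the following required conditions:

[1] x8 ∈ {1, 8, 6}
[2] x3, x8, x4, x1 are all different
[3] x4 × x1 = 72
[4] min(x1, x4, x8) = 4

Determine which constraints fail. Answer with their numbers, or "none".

Constraint 1 is violated.

[1] x8 = 4 is not in {1, 8, 6} — fails.
[2] values 9, 4, 6, 12 are pairwise distinct — holds.
[3] x4 × x1 = 6 × 12 = 72 — holds.
[4] min(12, 6, 4) = 4 — holds.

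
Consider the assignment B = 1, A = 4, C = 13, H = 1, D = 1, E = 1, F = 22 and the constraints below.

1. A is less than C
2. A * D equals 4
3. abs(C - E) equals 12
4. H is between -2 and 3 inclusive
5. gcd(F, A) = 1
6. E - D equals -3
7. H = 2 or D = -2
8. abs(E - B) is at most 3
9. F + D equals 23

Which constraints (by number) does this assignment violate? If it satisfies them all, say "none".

1. A = 4, C = 13; 4 < 13  holds
2. A * D = 4 * 1 = 4  holds
3. abs(13 - 1) = 12  holds
4. H = 1 lies in [-2, 3]  holds
5. gcd(22, 4) = 2, not 1  fails
6. E - D = 1 - 1 = 0, not -3  fails
7. H = 1 ≠ 2 and D = 1 ≠ -2; both disjuncts false  fails
8. abs(1 - 1) = 0; 0 ≤ 3  holds
9. F + D = 22 + 1 = 23  holds

The assignment fails constraints 5, 6, 7.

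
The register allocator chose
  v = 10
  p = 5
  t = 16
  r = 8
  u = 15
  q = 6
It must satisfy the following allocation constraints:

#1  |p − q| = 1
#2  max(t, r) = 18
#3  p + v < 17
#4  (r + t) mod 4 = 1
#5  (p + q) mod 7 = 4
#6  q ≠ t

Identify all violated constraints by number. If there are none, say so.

Constraints 2, 4 are violated.

#1 |5 − 6| = 1  yes
#2 max(16, 8) = 16, not 18  no
#3 p + v = 5 + 10 = 15; 15 < 17  yes
#4 r + t = 24; 24 mod 4 = 0, not 1  no
#5 p + q = 11; 11 mod 7 = 4  yes
#6 q = 6, t = 16; distinct  yes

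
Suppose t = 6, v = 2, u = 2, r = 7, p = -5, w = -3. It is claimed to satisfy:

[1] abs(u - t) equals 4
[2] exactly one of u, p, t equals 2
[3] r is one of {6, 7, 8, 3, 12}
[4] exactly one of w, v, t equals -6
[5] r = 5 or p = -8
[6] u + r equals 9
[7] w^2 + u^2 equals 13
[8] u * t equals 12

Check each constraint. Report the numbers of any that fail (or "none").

[1] abs(2 - 6) = 4  holds
[2] u=2, p=-5, t=6; 1 of them equals 2  holds
[3] r = 7 is in {6, 7, 8, 3, 12}  holds
[4] w=-3, v=2, t=6; 0 of them equal -6, not exactly one  fails
[5] r = 7 ≠ 5 and p = -5 ≠ -8; both disjuncts false  fails
[6] u + r = 2 + 7 = 9  holds
[7] w^2 + u^2 = (-3)^2 + 2^2 = 9 + 4 = 13  holds
[8] u * t = 2 * 6 = 12  holds

Constraints 4, 5 are violated.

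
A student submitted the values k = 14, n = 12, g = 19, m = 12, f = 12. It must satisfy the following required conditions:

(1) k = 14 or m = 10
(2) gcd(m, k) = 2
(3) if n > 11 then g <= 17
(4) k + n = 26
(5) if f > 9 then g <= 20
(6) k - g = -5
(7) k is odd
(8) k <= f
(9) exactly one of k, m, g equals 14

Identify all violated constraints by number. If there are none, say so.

(1) k = 14 = 14 (first disjunct)  OK
(2) gcd(12, 14) = 2  OK
(3) n = 12 > 11, so we need g ≤ 17; but g = 19 > 17  FAIL
(4) k + n = 14 + 12 = 26  OK
(5) f = 12 > 9, so we need g ≤ 20; g = 19 ≤ 20  OK
(6) k - g = 14 - 19 = -5  OK
(7) k = 14 is even  FAIL
(8) k = 14, f = 12; 14 > 12 (want ≤)  FAIL
(9) k=14, m=12, g=19; 1 of them equals 14  OK

Constraints 3, 7, and 8 are violated.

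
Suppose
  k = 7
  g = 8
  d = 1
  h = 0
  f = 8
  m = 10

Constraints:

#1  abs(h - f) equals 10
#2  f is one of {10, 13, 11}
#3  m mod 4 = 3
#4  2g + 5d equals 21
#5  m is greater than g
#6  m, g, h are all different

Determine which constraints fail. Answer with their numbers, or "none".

No — constraints 1, 2, and 3 are not satisfied.

#1 abs(0 - 8) = 8, not 10 — does not hold.
#2 f = 8 is not in {10, 13, 11} — does not hold.
#3 10 mod 4 = 2, not 3 — does not hold.
#4 2g + 5d = 2(8) + 5(1) = 21 — holds.
#5 m = 10, g = 8; 10 > 8 — holds.
#6 values 10, 8, 0 are pairwise distinct — holds.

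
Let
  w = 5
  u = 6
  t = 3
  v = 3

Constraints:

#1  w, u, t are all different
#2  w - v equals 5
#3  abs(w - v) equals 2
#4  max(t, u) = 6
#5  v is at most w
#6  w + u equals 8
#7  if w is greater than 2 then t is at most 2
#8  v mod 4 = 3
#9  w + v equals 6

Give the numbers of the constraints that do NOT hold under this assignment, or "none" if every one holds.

#1 values 5, 6, 3 are pairwise distinct — holds.
#2 w - v = 5 - 3 = 2, not 5 — fails.
#3 abs(5 - 3) = 2 — holds.
#4 max(3, 6) = 6 — holds.
#5 v = 3, w = 5; 3 ≤ 5 — holds.
#6 w + u = 5 + 6 = 11, not 8 — fails.
#7 w = 5 > 2, so we need t ≤ 2; but t = 3 > 2 — fails.
#8 3 mod 4 = 3 — holds.
#9 w + v = 5 + 3 = 8, not 6 — fails.

Constraints 2, 6, 7, 9 do not hold.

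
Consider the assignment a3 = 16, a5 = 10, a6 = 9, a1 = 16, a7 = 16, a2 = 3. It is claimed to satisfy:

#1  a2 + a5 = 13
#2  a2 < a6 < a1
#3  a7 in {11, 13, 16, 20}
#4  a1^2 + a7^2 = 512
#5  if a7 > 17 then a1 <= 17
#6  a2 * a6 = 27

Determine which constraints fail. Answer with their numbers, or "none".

#1 a2 + a5 = 3 + 10 = 13  ✓
#2 values 3 < 9 < 16  ✓
#3 a7 = 16 is in {11, 13, 16, 20}  ✓
#4 a1^2 + a7^2 = 16^2 + 16^2 = 256 + 256 = 512  ✓
#5 a7 = 16, not > 17; antecedent false, conditional vacuously true  ✓
#6 a2 * a6 = 3 * 9 = 27  ✓

Yes — all constraints hold.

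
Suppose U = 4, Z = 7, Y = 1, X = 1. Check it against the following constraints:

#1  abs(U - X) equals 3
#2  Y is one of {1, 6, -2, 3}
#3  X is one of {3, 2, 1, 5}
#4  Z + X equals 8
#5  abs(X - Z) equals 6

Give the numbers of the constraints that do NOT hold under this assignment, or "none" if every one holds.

The assignment satisfies every constraint.

#1 abs(4 - 1) = 3  ✓
#2 Y = 1 is in {1, 6, -2, 3}  ✓
#3 X = 1 is in {3, 2, 1, 5}  ✓
#4 Z + X = 7 + 1 = 8  ✓
#5 abs(1 - 7) = 6  ✓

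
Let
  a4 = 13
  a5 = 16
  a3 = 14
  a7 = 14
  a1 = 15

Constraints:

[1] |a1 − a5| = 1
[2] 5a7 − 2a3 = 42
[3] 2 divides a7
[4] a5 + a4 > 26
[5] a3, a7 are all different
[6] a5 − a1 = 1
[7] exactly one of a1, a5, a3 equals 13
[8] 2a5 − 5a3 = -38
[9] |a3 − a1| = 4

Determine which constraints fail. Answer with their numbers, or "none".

[1] |15 − 16| = 1  holds
[2] 5a7 − 2a3 = 5(14) − 2(14) = 42  holds
[3] 14 / 2 = 7, so 2 divides 14  holds
[4] a5 + a4 = 16 + 13 = 29; 29 > 26  holds
[5] a3 = a7 = 14, not all different  fails
[6] a5 − a1 = 16 − 15 = 1  holds
[7] a1=15, a5=16, a3=14; 0 of them equal 13, not exactly one  fails
[8] 2a5 − 5a3 = 2(16) − 5(14) = -38  holds
[9] |14 − 15| = 1, not 4  fails

The assignment fails constraints 5, 7, 9.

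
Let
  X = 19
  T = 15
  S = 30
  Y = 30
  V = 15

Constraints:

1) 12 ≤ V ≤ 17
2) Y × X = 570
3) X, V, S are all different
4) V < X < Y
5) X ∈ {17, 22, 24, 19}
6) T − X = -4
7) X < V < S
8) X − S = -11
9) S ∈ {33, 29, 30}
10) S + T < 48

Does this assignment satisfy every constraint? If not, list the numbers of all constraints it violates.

1) V = 15 lies in [12, 17]  OK
2) Y × X = 30 × 19 = 570  OK
3) values 19, 15, 30 are pairwise distinct  OK
4) values 15 < 19 < 30  OK
5) X = 19 is in {17, 22, 24, 19}  OK
6) T − X = 15 − 19 = -4  OK
7) values 19, 15, 30; X = 19 is not < V = 15  FAIL
8) X − S = 19 − 30 = -11  OK
9) S = 30 is in {33, 29, 30}  OK
10) S + T = 30 + 15 = 45; 45 < 48  OK

Violated: 7.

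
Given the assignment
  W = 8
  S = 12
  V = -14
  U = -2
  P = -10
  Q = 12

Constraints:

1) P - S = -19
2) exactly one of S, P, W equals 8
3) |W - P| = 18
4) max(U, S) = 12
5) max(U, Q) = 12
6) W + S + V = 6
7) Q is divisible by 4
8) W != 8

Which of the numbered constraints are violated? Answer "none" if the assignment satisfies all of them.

1) P - S = -10 - 12 = -22, not -19 — violated.
2) S=12, P=-10, W=8; 1 of them equals 8 — OK.
3) |8 - (-10)| = 18 — OK.
4) max(-2, 12) = 12 — OK.
5) max(-2, 12) = 12 — OK.
6) W + S + V = 8 + 12 + (-14) = 6 — OK.
7) 12 / 4 = 3, so 4 divides 12 — OK.
8) W = 8, but 8 is required to differ — violated.

No — constraints 1 and 8 are not satisfied.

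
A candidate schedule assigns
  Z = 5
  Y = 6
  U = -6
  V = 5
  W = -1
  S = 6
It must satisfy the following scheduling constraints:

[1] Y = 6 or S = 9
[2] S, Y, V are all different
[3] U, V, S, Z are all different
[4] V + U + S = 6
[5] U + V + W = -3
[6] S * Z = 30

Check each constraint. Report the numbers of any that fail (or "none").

[1] Y = 6 = 6 (first disjunct) — holds.
[2] S = Y = 6, not all different — fails.
[3] V = Z = 5, not all different — fails.
[4] V + U + S = 5 + (-6) + 6 = 5, not 6 — fails.
[5] U + V + W = -6 + 5 + (-1) = -2, not -3 — fails.
[6] S * Z = 6 * 5 = 30 — holds.

Constraints 2, 3, 4, 5 are violated.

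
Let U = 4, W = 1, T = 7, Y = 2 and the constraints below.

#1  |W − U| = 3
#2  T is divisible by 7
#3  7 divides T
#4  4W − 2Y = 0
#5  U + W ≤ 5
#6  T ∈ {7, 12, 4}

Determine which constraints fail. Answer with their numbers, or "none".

All constraints are satisfied.

#1 |1 − 4| = 3 — holds.
#2 7 / 7 = 1, so 7 divides 7 — holds.
#3 7 / 7 = 1, so 7 divides 7 — holds.
#4 4W − 2Y = 4(1) − 2(2) = 0 — holds.
#5 U + W = 4 + 1 = 5; 5 ≤ 5 — holds.
#6 T = 7 is in {7, 12, 4} — holds.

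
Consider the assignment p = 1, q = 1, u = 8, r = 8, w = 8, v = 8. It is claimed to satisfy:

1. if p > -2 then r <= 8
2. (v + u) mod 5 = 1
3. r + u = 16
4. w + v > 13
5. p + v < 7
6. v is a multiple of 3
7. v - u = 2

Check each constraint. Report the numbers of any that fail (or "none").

Violated: 5, 6, 7.

1. p = 1 > -2, so we need r ≤ 8; r = 8 ≤ 8  holds
2. v + u = 16; 16 mod 5 = 1  holds
3. r + u = 8 + 8 = 16  holds
4. w + v = 8 + 8 = 16; 16 > 13  holds
5. p + v = 1 + 8 = 9; 9 ≥ 7, bound 7 not met  fails
6. 8 = 3*2 + 2, so 3 does not divide 8  fails
7. v - u = 8 - 8 = 0, not 2  fails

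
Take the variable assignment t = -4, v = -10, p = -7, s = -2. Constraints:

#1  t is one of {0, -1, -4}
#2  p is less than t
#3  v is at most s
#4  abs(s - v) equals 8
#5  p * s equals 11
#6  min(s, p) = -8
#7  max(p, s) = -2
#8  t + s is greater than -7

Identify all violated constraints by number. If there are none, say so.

The assignment fails constraints 5 and 6.

#1 t = -4 is in {0, -1, -4}  ✔
#2 p = -7, t = -4; -7 < -4  ✔
#3 v = -10, s = -2; -10 ≤ -2  ✔
#4 abs(-2 - (-10)) = 8  ✔
#5 p * s = -7 * (-2) = 14, not 11  ✘
#6 min(-2, -7) = -7, not -8  ✘
#7 max(-7, -2) = -2  ✔
#8 t + s = -4 + (-2) = -6; -6 > -7  ✔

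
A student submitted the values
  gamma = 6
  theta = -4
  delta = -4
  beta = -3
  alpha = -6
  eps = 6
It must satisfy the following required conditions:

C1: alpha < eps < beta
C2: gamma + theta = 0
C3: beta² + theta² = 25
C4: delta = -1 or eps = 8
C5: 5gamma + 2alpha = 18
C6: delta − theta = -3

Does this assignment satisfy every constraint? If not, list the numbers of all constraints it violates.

Constraints 1, 2, 4, and 6 are violated.

C1: values -6, 6, -3; eps = 6 is not < beta = -3  ✘
C2: gamma + theta = 6 + (-4) = 2, not 0  ✘
C3: beta² + theta² = (-3)² + (-4)² = 9 + 16 = 25  ✔
C4: delta = -4 ≠ -1 and eps = 6 ≠ 8; both disjuncts false  ✘
C5: 5gamma + 2alpha = 5(6) + 2(-6) = 18  ✔
C6: delta − theta = -4 − (-4) = 0, not -3  ✘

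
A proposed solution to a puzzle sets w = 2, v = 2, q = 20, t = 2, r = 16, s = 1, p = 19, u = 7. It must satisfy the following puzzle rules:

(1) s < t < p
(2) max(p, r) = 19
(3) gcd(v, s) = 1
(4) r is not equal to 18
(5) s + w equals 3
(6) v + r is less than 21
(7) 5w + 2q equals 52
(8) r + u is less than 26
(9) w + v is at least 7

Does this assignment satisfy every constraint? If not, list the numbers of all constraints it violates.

Constraints 7, 9 are violated.

(1) values 1 < 2 < 19 — holds.
(2) max(19, 16) = 19 — holds.
(3) gcd(2, 1) = 1 — holds.
(4) r = 16, and 16 ≠ 18 — holds.
(5) s + w = 1 + 2 = 3 — holds.
(6) v + r = 2 + 16 = 18; 18 < 21 — holds.
(7) 5w + 2q = 5(2) + 2(20) = 50, not 52 — does not hold.
(8) r + u = 16 + 7 = 23; 23 < 26 — holds.
(9) w + v = 2 + 2 = 4; 4 < 7, bound 7 not met — does not hold.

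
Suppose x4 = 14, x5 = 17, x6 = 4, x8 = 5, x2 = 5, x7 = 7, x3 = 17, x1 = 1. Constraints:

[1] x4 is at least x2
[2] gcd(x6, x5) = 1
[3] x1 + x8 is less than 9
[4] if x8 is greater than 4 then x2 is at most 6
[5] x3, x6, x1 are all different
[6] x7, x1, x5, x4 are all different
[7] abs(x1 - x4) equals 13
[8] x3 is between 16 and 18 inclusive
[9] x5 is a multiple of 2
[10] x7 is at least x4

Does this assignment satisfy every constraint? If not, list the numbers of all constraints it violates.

[1] x4 = 14, x2 = 5; 14 ≥ 5 — holds.
[2] gcd(4, 17) = 1 — holds.
[3] x1 + x8 = 1 + 5 = 6; 6 < 9 — holds.
[4] x8 = 5 > 4, so we need x2 ≤ 6; x2 = 5 ≤ 6 — holds.
[5] values 17, 4, 1 are pairwise distinct — holds.
[6] values 7, 1, 17, 14 are pairwise distinct — holds.
[7] abs(1 - 14) = 13 — holds.
[8] x3 = 17 lies in [16, 18] — holds.
[9] 17 = 2*8 + 1, so 2 does not divide 17 — fails.
[10] x7 = 7, x4 = 14; 7 < 14 (want ≥) — fails.

No — constraints 9, 10 are not satisfied.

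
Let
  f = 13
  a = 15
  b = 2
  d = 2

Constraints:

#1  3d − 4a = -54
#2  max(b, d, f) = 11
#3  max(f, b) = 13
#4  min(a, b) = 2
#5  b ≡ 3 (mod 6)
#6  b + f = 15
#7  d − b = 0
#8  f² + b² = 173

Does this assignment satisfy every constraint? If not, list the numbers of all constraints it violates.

#1 3d − 4a = 3(2) − 4(15) = -54 — holds.
#2 max(2, 2, 13) = 13, not 11 — does not hold.
#3 max(13, 2) = 13 — holds.
#4 min(15, 2) = 2 — holds.
#5 2 mod 6 = 2, not 3 — does not hold.
#6 b + f = 2 + 13 = 15 — holds.
#7 d − b = 2 − 2 = 0 — holds.
#8 f² + b² = 13² + 2² = 169 + 4 = 173 — holds.

The assignment fails constraints 2, 5.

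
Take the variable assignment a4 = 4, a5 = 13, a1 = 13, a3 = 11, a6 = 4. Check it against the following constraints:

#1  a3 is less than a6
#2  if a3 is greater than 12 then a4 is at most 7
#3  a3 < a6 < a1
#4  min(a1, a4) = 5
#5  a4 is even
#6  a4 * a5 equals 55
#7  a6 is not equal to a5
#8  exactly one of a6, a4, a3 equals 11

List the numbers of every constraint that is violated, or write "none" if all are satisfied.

Constraints 1, 3, 4, and 6 do not hold.

#1 a3 = 11, a6 = 4; 11 ≥ 4 (want <)  ✗
#2 a3 = 11, not > 12; antecedent false, conditional vacuously true  ✓
#3 values 11, 4, 13; a3 = 11 is not < a6 = 4  ✗
#4 min(13, 4) = 4, not 5  ✗
#5 a4 = 4 is even  ✓
#6 a4 * a5 = 4 * 13 = 52, not 55  ✗
#7 a6 = 4, a5 = 13; distinct  ✓
#8 a6=4, a4=4, a3=11; 1 of them equals 11  ✓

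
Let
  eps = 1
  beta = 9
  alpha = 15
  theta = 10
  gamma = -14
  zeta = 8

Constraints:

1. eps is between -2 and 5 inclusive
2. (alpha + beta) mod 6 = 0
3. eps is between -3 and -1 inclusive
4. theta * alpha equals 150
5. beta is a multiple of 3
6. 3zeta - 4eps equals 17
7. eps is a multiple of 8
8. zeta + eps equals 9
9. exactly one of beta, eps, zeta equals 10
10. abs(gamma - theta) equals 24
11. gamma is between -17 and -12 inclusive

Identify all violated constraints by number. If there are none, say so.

1. eps = 1 lies in [-2, 5] — holds.
2. alpha + beta = 24; 24 mod 6 = 0 — holds.
3. eps = 1 is outside [-3, -1] — does not hold.
4. theta * alpha = 10 * 15 = 150 — holds.
5. 9 / 3 = 3, so 3 divides 9 — holds.
6. 3zeta - 4eps = 3(8) - 4(1) = 20, not 17 — does not hold.
7. 1 = 8*0 + 1, so 8 does not divide 1 — does not hold.
8. zeta + eps = 8 + 1 = 9 — holds.
9. beta=9, eps=1, zeta=8; 0 of them equal 10, not exactly one — does not hold.
10. abs(-14 - 10) = 24 — holds.
11. gamma = -14 lies in [-17, -12] — holds.

The assignment fails constraints 3, 6, 7, and 9.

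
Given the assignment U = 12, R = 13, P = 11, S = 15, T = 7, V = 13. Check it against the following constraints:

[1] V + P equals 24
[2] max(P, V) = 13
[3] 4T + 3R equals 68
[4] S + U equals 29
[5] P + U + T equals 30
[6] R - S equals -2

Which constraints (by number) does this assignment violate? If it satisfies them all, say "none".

Violated: 3 and 4.

[1] V + P = 13 + 11 = 24 — holds.
[2] max(11, 13) = 13 — holds.
[3] 4T + 3R = 4(7) + 3(13) = 67, not 68 — fails.
[4] S + U = 15 + 12 = 27, not 29 — fails.
[5] P + U + T = 11 + 12 + 7 = 30 — holds.
[6] R - S = 13 - 15 = -2 — holds.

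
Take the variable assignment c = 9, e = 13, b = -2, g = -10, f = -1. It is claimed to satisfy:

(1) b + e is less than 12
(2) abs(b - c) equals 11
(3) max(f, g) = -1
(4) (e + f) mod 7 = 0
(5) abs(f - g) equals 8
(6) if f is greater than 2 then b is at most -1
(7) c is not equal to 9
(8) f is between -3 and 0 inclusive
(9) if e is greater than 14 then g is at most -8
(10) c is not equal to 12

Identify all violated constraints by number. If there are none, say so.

(1) b + e = -2 + 13 = 11; 11 < 12  ✓
(2) abs(-2 - 9) = 11  ✓
(3) max(-1, -10) = -1  ✓
(4) e + f = 12; 12 mod 7 = 5, not 0  ✗
(5) abs(-1 - (-10)) = 9, not 8  ✗
(6) f = -1, not > 2; antecedent false, conditional vacuously true  ✓
(7) c = 9, but 9 is required to differ  ✗
(8) f = -1 lies in [-3, 0]  ✓
(9) e = 13, not > 14; antecedent false, conditional vacuously true  ✓
(10) c = 9, and 9 ≠ 12  ✓

Constraints 4, 5, and 7 are violated.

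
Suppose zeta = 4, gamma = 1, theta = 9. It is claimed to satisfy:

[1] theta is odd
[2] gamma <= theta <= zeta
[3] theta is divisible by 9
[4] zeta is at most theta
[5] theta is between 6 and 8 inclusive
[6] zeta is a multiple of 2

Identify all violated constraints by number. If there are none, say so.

[1] theta = 9 is odd  ✔
[2] values 1, 9, 4; theta = 9 is not <= zeta = 4  ✘
[3] 9 / 9 = 1, so 9 divides 9  ✔
[4] zeta = 4, theta = 9; 4 ≤ 9  ✔
[5] theta = 9 is outside [6, 8]  ✘
[6] 4 / 2 = 2, so 2 divides 4  ✔

No — constraints 2 and 5 are not satisfied.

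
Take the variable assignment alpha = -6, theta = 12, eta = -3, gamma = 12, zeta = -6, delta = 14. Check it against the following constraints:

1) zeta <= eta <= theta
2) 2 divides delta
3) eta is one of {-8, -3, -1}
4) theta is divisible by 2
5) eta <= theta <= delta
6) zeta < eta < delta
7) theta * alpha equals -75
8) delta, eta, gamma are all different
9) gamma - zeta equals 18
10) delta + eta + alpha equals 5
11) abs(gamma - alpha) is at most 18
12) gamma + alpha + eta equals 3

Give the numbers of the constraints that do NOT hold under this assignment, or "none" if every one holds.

1) values -6 <= -3 <= 12 — satisfied.
2) 14 / 2 = 7, so 2 divides 14 — satisfied.
3) eta = -3 is in {-8, -3, -1} — satisfied.
4) 12 / 2 = 6, so 2 divides 12 — satisfied.
5) values -3 <= 12 <= 14 — satisfied.
6) values -6 < -3 < 14 — satisfied.
7) theta * alpha = 12 * (-6) = -72, not -75 — violated.
8) values 14, -3, 12 are pairwise distinct — satisfied.
9) gamma - zeta = 12 - (-6) = 18 — satisfied.
10) delta + eta + alpha = 14 + (-3) + (-6) = 5 — satisfied.
11) abs(12 - (-6)) = 18; 18 ≤ 18 — satisfied.
12) gamma + alpha + eta = 12 + (-6) + (-3) = 3 — satisfied.

Constraint 7 does not hold.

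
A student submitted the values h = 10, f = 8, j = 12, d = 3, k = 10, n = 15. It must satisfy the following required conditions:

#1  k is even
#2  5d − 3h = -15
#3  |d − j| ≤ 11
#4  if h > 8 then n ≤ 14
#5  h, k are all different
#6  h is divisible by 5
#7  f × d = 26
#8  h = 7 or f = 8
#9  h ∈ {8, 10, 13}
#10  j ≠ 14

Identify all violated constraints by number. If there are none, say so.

#1 k = 10 is even — holds.
#2 5d − 3h = 5(3) − 3(10) = -15 — holds.
#3 |3 − 12| = 9; 9 ≤ 11 — holds.
#4 h = 10 > 8, so we need n ≤ 14; but n = 15 > 14 — fails.
#5 h = k = 10, not all different — fails.
#6 10 / 5 = 2, so 5 divides 10 — holds.
#7 f × d = 8 × 3 = 24, not 26 — fails.
#8 h = 10 ≠ 7, but f = 8 = 8 (second disjunct) — holds.
#9 h = 10 is in {8, 10, 13} — holds.
#10 j = 12, and 12 ≠ 14 — holds.

No — constraints 4, 5, and 7 are not satisfied.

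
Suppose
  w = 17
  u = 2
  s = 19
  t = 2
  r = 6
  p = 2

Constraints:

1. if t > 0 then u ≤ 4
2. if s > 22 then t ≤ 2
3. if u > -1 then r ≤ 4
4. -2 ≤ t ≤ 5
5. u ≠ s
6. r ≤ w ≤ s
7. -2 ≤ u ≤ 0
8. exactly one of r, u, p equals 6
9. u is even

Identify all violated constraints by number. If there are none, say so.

Violated: 3, 7.

1. t = 2 > 0, so we need u ≤ 4; u = 2 ≤ 4 — holds.
2. s = 19, not > 22; antecedent false, conditional vacuously true — holds.
3. u = 2 > -1, so we need r ≤ 4; but r = 6 > 4 — fails.
4. t = 2 lies in [-2, 5] — holds.
5. u = 2, s = 19; distinct — holds.
6. values 6 ≤ 17 ≤ 19 — holds.
7. u = 2 is outside [-2, 0] — fails.
8. r=6, u=2, p=2; 1 of them equals 6 — holds.
9. u = 2 is even — holds.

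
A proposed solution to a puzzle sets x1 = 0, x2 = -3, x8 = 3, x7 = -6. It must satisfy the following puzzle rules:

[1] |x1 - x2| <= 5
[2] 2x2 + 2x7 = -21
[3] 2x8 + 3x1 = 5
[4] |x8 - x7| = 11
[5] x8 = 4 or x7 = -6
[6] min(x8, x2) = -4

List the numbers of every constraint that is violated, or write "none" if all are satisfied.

[1] |0 - (-3)| = 3; 3 ≤ 5  ✔
[2] 2x2 + 2x7 = 2(-3) + 2(-6) = -18, not -21  ✘
[3] 2x8 + 3x1 = 2(3) + 3(0) = 6, not 5  ✘
[4] |3 - (-6)| = 9, not 11  ✘
[5] x8 = 3 ≠ 4, but x7 = -6 = -6 (second disjunct)  ✔
[6] min(3, -3) = -3, not -4  ✘

No — constraints 2, 3, 4, and 6 are not satisfied.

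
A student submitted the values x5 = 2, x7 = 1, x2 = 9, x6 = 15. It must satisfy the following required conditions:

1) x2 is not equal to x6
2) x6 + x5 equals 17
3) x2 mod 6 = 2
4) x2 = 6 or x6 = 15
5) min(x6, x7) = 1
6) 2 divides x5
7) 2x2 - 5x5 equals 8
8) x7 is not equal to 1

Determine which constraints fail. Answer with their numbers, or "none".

1) x2 = 9, x6 = 15; distinct  holds
2) x6 + x5 = 15 + 2 = 17  holds
3) 9 mod 6 = 3, not 2  fails
4) x2 = 9 ≠ 6, but x6 = 15 = 15 (second disjunct)  holds
5) min(15, 1) = 1  holds
6) 2 / 2 = 1, so 2 divides 2  holds
7) 2x2 - 5x5 = 2(9) - 5(2) = 8  holds
8) x7 = 1, but 1 is required to differ  fails

Constraints 3, 8 do not hold.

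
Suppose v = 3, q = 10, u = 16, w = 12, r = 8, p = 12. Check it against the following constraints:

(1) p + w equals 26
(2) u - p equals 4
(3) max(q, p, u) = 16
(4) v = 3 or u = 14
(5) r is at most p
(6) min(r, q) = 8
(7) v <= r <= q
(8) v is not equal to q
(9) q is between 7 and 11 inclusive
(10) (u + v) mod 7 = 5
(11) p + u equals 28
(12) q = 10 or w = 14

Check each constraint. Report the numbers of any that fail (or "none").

(1) p + w = 12 + 12 = 24, not 26 — does not hold.
(2) u - p = 16 - 12 = 4 — holds.
(3) max(10, 12, 16) = 16 — holds.
(4) v = 3 = 3 (first disjunct) — holds.
(5) r = 8, p = 12; 8 ≤ 12 — holds.
(6) min(8, 10) = 8 — holds.
(7) values 3 <= 8 <= 10 — holds.
(8) v = 3, q = 10; distinct — holds.
(9) q = 10 lies in [7, 11] — holds.
(10) u + v = 19; 19 mod 7 = 5 — holds.
(11) p + u = 12 + 16 = 28 — holds.
(12) q = 10 = 10 (first disjunct) — holds.

The assignment fails constraint 1.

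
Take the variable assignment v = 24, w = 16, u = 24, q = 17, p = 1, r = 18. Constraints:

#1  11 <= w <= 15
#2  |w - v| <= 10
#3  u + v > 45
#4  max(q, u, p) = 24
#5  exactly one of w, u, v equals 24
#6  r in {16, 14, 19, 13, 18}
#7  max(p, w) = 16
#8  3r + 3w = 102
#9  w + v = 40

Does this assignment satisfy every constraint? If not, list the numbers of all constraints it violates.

No — constraints 1, 5 are not satisfied.

#1 w = 16 is outside [11, 15]  ✗
#2 |16 - 24| = 8; 8 ≤ 10  ✓
#3 u + v = 24 + 24 = 48; 48 > 45  ✓
#4 max(17, 24, 1) = 24  ✓
#5 w=16, u=24, v=24; 2 of them equal 24, not exactly one  ✗
#6 r = 18 is in {16, 14, 19, 13, 18}  ✓
#7 max(1, 16) = 16  ✓
#8 3r + 3w = 3(18) + 3(16) = 102  ✓
#9 w + v = 16 + 24 = 40  ✓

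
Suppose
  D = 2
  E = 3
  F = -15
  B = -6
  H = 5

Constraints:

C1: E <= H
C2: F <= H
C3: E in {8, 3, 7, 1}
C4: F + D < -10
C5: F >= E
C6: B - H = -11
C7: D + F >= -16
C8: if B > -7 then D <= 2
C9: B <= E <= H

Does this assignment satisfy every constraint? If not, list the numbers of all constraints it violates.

Violated: 5.

C1: E = 3, H = 5; 3 ≤ 5  ✓
C2: F = -15, H = 5; -15 ≤ 5  ✓
C3: E = 3 is in {8, 3, 7, 1}  ✓
C4: F + D = -15 + 2 = -13; -13 < -10  ✓
C5: F = -15, E = 3; -15 < 3 (want ≥)  ✗
C6: B - H = -6 - 5 = -11  ✓
C7: D + F = 2 + (-15) = -13; -13 ≥ -16  ✓
C8: B = -6 > -7, so we need D ≤ 2; D = 2 ≤ 2  ✓
C9: values -6 <= 3 <= 5  ✓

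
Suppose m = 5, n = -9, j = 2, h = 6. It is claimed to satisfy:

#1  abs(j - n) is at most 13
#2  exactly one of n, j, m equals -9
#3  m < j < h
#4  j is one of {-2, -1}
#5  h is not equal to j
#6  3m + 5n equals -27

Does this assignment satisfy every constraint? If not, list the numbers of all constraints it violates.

Constraints 3, 4, and 6 are violated.

#1 abs(2 - (-9)) = 11; 11 ≤ 13  OK
#2 n=-9, j=2, m=5; 1 of them equals -9  OK
#3 values 5, 2, 6; m = 5 is not < j = 2  FAIL
#4 j = 2 is not in {-2, -1}  FAIL
#5 h = 6, j = 2; distinct  OK
#6 3m + 5n = 3(5) + 5(-9) = -30, not -27  FAIL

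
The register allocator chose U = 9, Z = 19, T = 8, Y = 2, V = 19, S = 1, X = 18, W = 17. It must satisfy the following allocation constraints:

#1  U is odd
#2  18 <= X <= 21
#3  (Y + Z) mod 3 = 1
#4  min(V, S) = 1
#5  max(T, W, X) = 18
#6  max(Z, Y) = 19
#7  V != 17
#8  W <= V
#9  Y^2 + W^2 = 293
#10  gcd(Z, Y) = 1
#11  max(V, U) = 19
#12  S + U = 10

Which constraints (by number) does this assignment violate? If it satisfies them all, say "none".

#1 U = 9 is odd  holds
#2 X = 18 lies in [18, 21]  holds
#3 Y + Z = 21; 21 mod 3 = 0, not 1  fails
#4 min(19, 1) = 1  holds
#5 max(8, 17, 18) = 18  holds
#6 max(19, 2) = 19  holds
#7 V = 19, and 19 ≠ 17  holds
#8 W = 17, V = 19; 17 ≤ 19  holds
#9 Y^2 + W^2 = 2^2 + 17^2 = 4 + 289 = 293  holds
#10 gcd(19, 2) = 1  holds
#11 max(19, 9) = 19  holds
#12 S + U = 1 + 9 = 10  holds

No — constraint 3 is not satisfied.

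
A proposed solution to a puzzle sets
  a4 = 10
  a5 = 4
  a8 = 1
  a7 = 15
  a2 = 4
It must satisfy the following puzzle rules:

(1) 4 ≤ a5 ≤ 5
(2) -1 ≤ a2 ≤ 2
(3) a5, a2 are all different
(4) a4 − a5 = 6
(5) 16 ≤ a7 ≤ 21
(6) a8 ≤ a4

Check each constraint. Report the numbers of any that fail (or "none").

The assignment fails constraints 2, 3, and 5.

(1) a5 = 4 lies in [4, 5] — satisfied.
(2) a2 = 4 is outside [-1, 2] — violated.
(3) a5 = a2 = 4, not all different — violated.
(4) a4 − a5 = 10 − 4 = 6 — satisfied.
(5) a7 = 15 is outside [16, 21] — violated.
(6) a8 = 1, a4 = 10; 1 ≤ 10 — satisfied.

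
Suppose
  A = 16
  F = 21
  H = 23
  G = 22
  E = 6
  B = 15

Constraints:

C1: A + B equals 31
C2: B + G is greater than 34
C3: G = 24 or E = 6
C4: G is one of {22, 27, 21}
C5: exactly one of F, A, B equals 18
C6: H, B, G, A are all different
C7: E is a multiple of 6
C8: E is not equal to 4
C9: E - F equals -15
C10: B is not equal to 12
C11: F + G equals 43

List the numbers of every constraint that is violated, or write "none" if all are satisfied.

Violated: 5.

C1: A + B = 16 + 15 = 31 — holds.
C2: B + G = 15 + 22 = 37; 37 > 34 — holds.
C3: G = 22 ≠ 24, but E = 6 = 6 (second disjunct) — holds.
C4: G = 22 is in {22, 27, 21} — holds.
C5: F=21, A=16, B=15; 0 of them equal 18, not exactly one — fails.
C6: values 23, 15, 22, 16 are pairwise distinct — holds.
C7: 6 / 6 = 1, so 6 divides 6 — holds.
C8: E = 6, and 6 ≠ 4 — holds.
C9: E - F = 6 - 21 = -15 — holds.
C10: B = 15, and 15 ≠ 12 — holds.
C11: F + G = 21 + 22 = 43 — holds.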